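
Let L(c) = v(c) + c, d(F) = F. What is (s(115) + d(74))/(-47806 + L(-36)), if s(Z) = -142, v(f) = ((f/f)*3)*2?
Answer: 17/11959 ≈ 0.0014215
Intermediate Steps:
v(f) = 6 (v(f) = (1*3)*2 = 3*2 = 6)
L(c) = 6 + c
(s(115) + d(74))/(-47806 + L(-36)) = (-142 + 74)/(-47806 + (6 - 36)) = -68/(-47806 - 30) = -68/(-47836) = -68*(-1/47836) = 17/11959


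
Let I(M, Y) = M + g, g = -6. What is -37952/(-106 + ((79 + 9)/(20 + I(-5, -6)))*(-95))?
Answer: 170784/4657 ≈ 36.673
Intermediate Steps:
I(M, Y) = -6 + M (I(M, Y) = M - 6 = -6 + M)
-37952/(-106 + ((79 + 9)/(20 + I(-5, -6)))*(-95)) = -37952/(-106 + ((79 + 9)/(20 + (-6 - 5)))*(-95)) = -37952/(-106 + (88/(20 - 11))*(-95)) = -37952/(-106 + (88/9)*(-95)) = -37952/(-106 - 8360/9) = -37952/(-9314/9) = -37952*(-9/9314) = 170784/4657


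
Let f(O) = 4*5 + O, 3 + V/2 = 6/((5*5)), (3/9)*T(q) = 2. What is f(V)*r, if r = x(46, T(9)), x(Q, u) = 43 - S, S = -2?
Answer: 3258/5 ≈ 651.60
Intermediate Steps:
T(q) = 6 (T(q) = 3*2 = 6)
V = -138/25 (V = -6 + 2*(6/((5*5))) = -6 + 2*(6/25) = -6 + 12/25 = -138/25 ≈ -5.5200)
x(Q, u) = 45 (x(Q, u) = 43 - 1*(-2) = 43 + 2 = 45)
r = 45
f(O) = 20 + O
f(V)*r = (20 - 138/25)*45 = (362/25)*45 = 3258/5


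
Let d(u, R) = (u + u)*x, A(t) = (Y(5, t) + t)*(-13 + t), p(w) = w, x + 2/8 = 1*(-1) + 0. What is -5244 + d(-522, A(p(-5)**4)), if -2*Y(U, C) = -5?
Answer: -3939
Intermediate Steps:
x = -5/4 (x = -1/4 + (1*(-1) + 0) = -1/4 + (-1 + 0) = -1/4 - 1 = -5/4 ≈ -1.2500)
Y(U, C) = 5/2 (Y(U, C) = -1/2*(-5) = 5/2)
A(t) = (-13 + t)*(5/2 + t) (A(t) = (5/2 + t)*(-13 + t) = (-13 + t)*(5/2 + t))
d(u, R) = -5*u/2 (d(u, R) = (u + u)*(-5/4) = (2*u)*(-5/4) = -5*u/2)
-5244 + d(-522, A(p(-5)**4)) = -5244 - 5/2*(-522) = -5244 + 1305 = -3939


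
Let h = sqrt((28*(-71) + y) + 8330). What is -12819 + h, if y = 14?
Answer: -12819 + 2*sqrt(1589) ≈ -12739.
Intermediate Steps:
h = 2*sqrt(1589) (h = sqrt((28*(-71) + 14) + 8330) = sqrt((-1988 + 14) + 8330) = sqrt(-1974 + 8330) = sqrt(6356) = 2*sqrt(1589) ≈ 79.724)
-12819 + h = -12819 + 2*sqrt(1589)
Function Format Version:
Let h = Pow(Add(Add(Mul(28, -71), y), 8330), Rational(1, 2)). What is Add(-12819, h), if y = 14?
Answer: Add(-12819, Mul(2, Pow(1589, Rational(1, 2)))) ≈ -12739.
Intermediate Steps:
h = Mul(2, Pow(1589, Rational(1, 2))) (h = Pow(Add(Add(Mul(28, -71), 14), 8330), Rational(1, 2)) = Pow(Add(Add(-1988, 14), 8330), Rational(1, 2)) = Pow(Add(-1974, 8330), Rational(1, 2)) = Pow(6356, Rational(1, 2)) = Mul(2, Pow(1589, Rational(1, 2))) ≈ 79.724)
Add(-12819, h) = Add(-12819, Mul(2, Pow(1589, Rational(1, 2))))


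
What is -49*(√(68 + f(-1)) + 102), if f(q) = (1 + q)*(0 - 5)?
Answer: -4998 - 98*√17 ≈ -5402.1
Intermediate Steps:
f(q) = -5 - 5*q (f(q) = (1 + q)*(-5) = -5 - 5*q)
-49*(√(68 + f(-1)) + 102) = -49*(√(68 + (-5 - 5*(-1))) + 102) = -49*(√(68 + (-5 + 5)) + 102) = -49*(√(68 + 0) + 102) = -49*(√68 + 102) = -49*(2*√17 + 102) = -49*(102 + 2*√17) = -4998 - 98*√17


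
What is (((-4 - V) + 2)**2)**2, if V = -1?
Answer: 1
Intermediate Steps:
(((-4 - V) + 2)**2)**2 = (((-4 - 1*(-1)) + 2)**2)**2 = (((-4 + 1) + 2)**2)**2 = ((-3 + 2)**2)**2 = ((-1)**2)**2 = 1**2 = 1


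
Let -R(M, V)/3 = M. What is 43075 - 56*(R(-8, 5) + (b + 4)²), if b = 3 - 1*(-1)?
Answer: 38147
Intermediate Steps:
b = 4 (b = 3 + 1 = 4)
R(M, V) = -3*M
43075 - 56*(R(-8, 5) + (b + 4)²) = 43075 - 56*(-3*(-8) + (4 + 4)²) = 43075 - 56*(24 + 8²) = 43075 - 56*(24 + 64) = 43075 - 56*88 = 43075 - 1*4928 = 43075 - 4928 = 38147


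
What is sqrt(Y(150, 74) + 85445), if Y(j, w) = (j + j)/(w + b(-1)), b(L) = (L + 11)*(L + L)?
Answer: 7*sqrt(15695)/3 ≈ 292.32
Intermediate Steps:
b(L) = 2*L*(11 + L) (b(L) = (11 + L)*(2*L) = 2*L*(11 + L))
Y(j, w) = 2*j/(-20 + w) (Y(j, w) = (j + j)/(w + 2*(-1)*(11 - 1)) = (2*j)/(w + 2*(-1)*10) = (2*j)/(w - 20) = (2*j)/(-20 + w) = 2*j/(-20 + w))
sqrt(Y(150, 74) + 85445) = sqrt(2*150/(-20 + 74) + 85445) = sqrt(2*150/54 + 85445) = sqrt(2*150*(1/54) + 85445) = sqrt(50/9 + 85445) = sqrt(769055/9) = 7*sqrt(15695)/3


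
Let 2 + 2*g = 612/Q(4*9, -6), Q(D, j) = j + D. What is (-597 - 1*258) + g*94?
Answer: 49/5 ≈ 9.8000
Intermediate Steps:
Q(D, j) = D + j
g = 46/5 (g = -1 + (612/(4*9 - 6))/2 = -1 + (612/(36 - 6))/2 = -1 + (612/30)/2 = -1 + (612*(1/30))/2 = -1 + (½)*(102/5) = -1 + 51/5 = 46/5 ≈ 9.2000)
(-597 - 1*258) + g*94 = (-597 - 1*258) + (46/5)*94 = (-597 - 258) + 4324/5 = -855 + 4324/5 = 49/5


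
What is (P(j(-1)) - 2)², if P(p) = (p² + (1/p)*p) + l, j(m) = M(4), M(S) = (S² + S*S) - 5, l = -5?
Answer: 522729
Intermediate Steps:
M(S) = -5 + 2*S² (M(S) = (S² + S²) - 5 = 2*S² - 5 = -5 + 2*S²)
j(m) = 27 (j(m) = -5 + 2*4² = -5 + 2*16 = -5 + 32 = 27)
P(p) = -4 + p² (P(p) = (p² + (1/p)*p) - 5 = (p² + p/p) - 5 = (p² + 1) - 5 = (1 + p²) - 5 = -4 + p²)
(P(j(-1)) - 2)² = ((-4 + 27²) - 2)² = ((-4 + 729) - 2)² = (725 - 2)² = 723² = 522729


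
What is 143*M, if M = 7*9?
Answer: 9009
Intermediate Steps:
M = 63
143*M = 143*63 = 9009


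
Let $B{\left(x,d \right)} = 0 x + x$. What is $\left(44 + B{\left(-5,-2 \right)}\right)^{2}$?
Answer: $1521$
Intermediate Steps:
$B{\left(x,d \right)} = x$ ($B{\left(x,d \right)} = 0 + x = x$)
$\left(44 + B{\left(-5,-2 \right)}\right)^{2} = \left(44 - 5\right)^{2} = 39^{2} = 1521$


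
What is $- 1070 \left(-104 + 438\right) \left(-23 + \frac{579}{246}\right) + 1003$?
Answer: $\frac{302563293}{41} \approx 7.3796 \cdot 10^{6}$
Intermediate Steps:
$- 1070 \left(-104 + 438\right) \left(-23 + \frac{579}{246}\right) + 1003 = - 1070 \cdot 334 \left(-23 + 579 \cdot \frac{1}{246}\right) + 1003 = - 1070 \cdot 334 \left(-23 + \frac{193}{82}\right) + 1003 = - 1070 \cdot 334 \left(- \frac{1693}{82}\right) + 1003 = \left(-1070\right) \left(- \frac{282731}{41}\right) + 1003 = \frac{302522170}{41} + 1003 = \frac{302563293}{41}$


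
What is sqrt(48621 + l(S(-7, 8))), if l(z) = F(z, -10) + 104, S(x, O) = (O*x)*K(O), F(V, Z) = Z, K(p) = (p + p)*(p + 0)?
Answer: sqrt(48715) ≈ 220.71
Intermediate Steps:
K(p) = 2*p**2 (K(p) = (2*p)*p = 2*p**2)
S(x, O) = 2*x*O**3 (S(x, O) = (O*x)*(2*O**2) = 2*x*O**3)
l(z) = 94 (l(z) = -10 + 104 = 94)
sqrt(48621 + l(S(-7, 8))) = sqrt(48621 + 94) = sqrt(48715)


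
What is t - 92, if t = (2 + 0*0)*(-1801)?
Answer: -3694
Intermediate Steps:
t = -3602 (t = (2 + 0)*(-1801) = 2*(-1801) = -3602)
t - 92 = -3602 - 92 = -3694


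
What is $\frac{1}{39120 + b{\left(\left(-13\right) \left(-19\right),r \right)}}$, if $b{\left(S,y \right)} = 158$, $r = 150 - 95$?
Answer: $\frac{1}{39278} \approx 2.546 \cdot 10^{-5}$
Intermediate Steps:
$r = 55$ ($r = 150 - 95 = 55$)
$\frac{1}{39120 + b{\left(\left(-13\right) \left(-19\right),r \right)}} = \frac{1}{39120 + 158} = \frac{1}{39278}$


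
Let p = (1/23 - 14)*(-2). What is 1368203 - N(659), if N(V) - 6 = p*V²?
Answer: -247339871/23 ≈ -1.0754e+7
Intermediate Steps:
p = 642/23 (p = (1/23 - 14)*(-2) = -321/23*(-2) = 642/23 ≈ 27.913)
N(V) = 6 + 642*V²/23
1368203 - N(659) = 1368203 - (6 + (642/23)*659²) = 1368203 - (6 + (642/23)*434281) = 1368203 - (6 + 278808402/23) = 1368203 - 1*278808540/23 = 1368203 - 278808540/23 = -247339871/23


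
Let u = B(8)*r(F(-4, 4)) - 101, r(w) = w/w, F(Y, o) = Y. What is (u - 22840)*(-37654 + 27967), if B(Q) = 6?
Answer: 222171345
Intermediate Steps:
r(w) = 1
u = -95 (u = 6*1 - 101 = 6 - 101 = -95)
(u - 22840)*(-37654 + 27967) = (-95 - 22840)*(-37654 + 27967) = -22935*(-9687) = 222171345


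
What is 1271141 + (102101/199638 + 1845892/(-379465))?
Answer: 96295762172486339/75755633670 ≈ 1.2711e+6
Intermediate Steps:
1271141 + (102101/199638 + 1845892/(-379465)) = 1271141 + (102101*(1/199638) + 1845892*(-1/379465)) = 1271141 + (102101/199638 - 1845892/379465) = 1271141 - 329766431131/75755633670 = 96295762172486339/75755633670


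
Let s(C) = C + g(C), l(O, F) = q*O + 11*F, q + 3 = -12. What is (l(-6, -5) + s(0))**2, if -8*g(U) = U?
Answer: 1225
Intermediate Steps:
q = -15 (q = -3 - 12 = -15)
g(U) = -U/8
l(O, F) = -15*O + 11*F
s(C) = 7*C/8 (s(C) = C - C/8 = 7*C/8)
(l(-6, -5) + s(0))**2 = ((-15*(-6) + 11*(-5)) + (7/8)*0)**2 = ((90 - 55) + 0)**2 = (35 + 0)**2 = 35**2 = 1225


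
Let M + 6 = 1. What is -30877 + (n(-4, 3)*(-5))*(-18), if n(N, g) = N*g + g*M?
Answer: -33307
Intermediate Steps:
M = -5 (M = -6 + 1 = -5)
n(N, g) = -5*g + N*g (n(N, g) = N*g + g*(-5) = N*g - 5*g = -5*g + N*g)
-30877 + (n(-4, 3)*(-5))*(-18) = -30877 + ((3*(-5 - 4))*(-5))*(-18) = -30877 + ((3*(-9))*(-5))*(-18) = -30877 - 27*(-5)*(-18) = -30877 + 135*(-18) = -30877 - 2430 = -33307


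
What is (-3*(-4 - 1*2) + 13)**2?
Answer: 961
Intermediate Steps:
(-3*(-4 - 1*2) + 13)**2 = (-3*(-4 - 2) + 13)**2 = (-3*(-6) + 13)**2 = (18 + 13)**2 = 31**2 = 961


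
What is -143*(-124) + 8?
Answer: 17740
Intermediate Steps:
-143*(-124) + 8 = 17732 + 8 = 17740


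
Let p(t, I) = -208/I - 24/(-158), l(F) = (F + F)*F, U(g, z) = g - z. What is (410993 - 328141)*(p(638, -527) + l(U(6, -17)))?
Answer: 3651326580440/41633 ≈ 8.7703e+7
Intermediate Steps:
l(F) = 2*F² (l(F) = (2*F)*F = 2*F²)
p(t, I) = 12/79 - 208/I (p(t, I) = -208/I - 24*(-1/158) = -208/I + 12/79 = 12/79 - 208/I)
(410993 - 328141)*(p(638, -527) + l(U(6, -17))) = (410993 - 328141)*((12/79 - 208/(-527)) + 2*(6 - 1*(-17))²) = 82852*((12/79 - 208*(-1/527)) + 2*(6 + 17)²) = 82852*((12/79 + 208/527) + 2*23²) = 82852*(22756/41633 + 2*529) = 82852*(22756/41633 + 1058) = 82852*(44070470/41633) = 3651326580440/41633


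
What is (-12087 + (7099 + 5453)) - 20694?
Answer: -20229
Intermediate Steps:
(-12087 + (7099 + 5453)) - 20694 = (-12087 + 12552) - 20694 = 465 - 20694 = -20229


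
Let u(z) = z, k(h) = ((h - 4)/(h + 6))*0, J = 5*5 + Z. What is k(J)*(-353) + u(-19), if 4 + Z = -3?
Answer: -19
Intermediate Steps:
Z = -7 (Z = -4 - 3 = -7)
J = 18 (J = 5*5 - 7 = 25 - 7 = 18)
k(h) = 0 (k(h) = ((-4 + h)/(6 + h))*0 = 0)
k(J)*(-353) + u(-19) = 0*(-353) - 19 = 0 - 19 = -19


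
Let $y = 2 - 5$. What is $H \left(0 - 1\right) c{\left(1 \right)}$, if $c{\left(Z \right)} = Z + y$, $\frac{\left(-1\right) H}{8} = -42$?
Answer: $672$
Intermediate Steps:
$H = 336$ ($H = \left(-8\right) \left(-42\right) = 336$)
$y = -3$ ($y = 2 - 5 = -3$)
$c{\left(Z \right)} = -3 + Z$ ($c{\left(Z \right)} = Z - 3 = -3 + Z$)
$H \left(0 - 1\right) c{\left(1 \right)} = 336 \left(0 - 1\right) \left(-3 + 1\right) = 336 \left(0 - 1\right) \left(-2\right) = 336 \left(-1\right) \left(-2\right) = \left(-336\right) \left(-2\right) = 672$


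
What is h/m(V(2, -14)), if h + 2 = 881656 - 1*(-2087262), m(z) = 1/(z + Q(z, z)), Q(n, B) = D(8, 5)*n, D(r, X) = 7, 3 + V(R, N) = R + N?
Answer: -356269920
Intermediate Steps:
V(R, N) = -3 + N + R (V(R, N) = -3 + (R + N) = -3 + (N + R) = -3 + N + R)
Q(n, B) = 7*n
m(z) = 1/(8*z) (m(z) = 1/(z + 7*z) = 1/(8*z))
h = 2968916 (h = -2 + (881656 - 1*(-2087262)) = -2 + (881656 + 2087262) = -2 + 2968918 = 2968916)
h/m(V(2, -14)) = 2968916/((1/(8*(-3 - 14 + 2)))) = 2968916/(((⅛)/(-15))) = 2968916/(((⅛)*(-1/15))) = 2968916/(-1/120) = 2968916*(-120) = -356269920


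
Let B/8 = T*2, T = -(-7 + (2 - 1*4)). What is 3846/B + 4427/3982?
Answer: 1329355/47784 ≈ 27.820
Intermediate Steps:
T = 9 (T = -(-7 + (2 - 4)) = -(-7 - 2) = -1*(-9) = 9)
B = 144 (B = 8*(9*2) = 8*18 = 144)
3846/B + 4427/3982 = 3846/144 + 4427/3982 = 3846*(1/144) + 4427*(1/3982) = 641/24 + 4427/3982 = 1329355/47784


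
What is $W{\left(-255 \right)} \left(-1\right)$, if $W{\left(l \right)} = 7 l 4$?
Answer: $7140$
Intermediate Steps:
$W{\left(l \right)} = 28 l$
$W{\left(-255 \right)} \left(-1\right) = 28 \left(-255\right) \left(-1\right) = \left(-7140\right) \left(-1\right) = 7140$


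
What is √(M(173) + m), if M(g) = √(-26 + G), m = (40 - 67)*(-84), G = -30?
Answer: √(2268 + 2*I*√14) ≈ 47.624 + 0.07857*I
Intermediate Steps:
m = 2268 (m = -27*(-84) = 2268)
M(g) = 2*I*√14 (M(g) = √(-26 - 30) = √(-56) = 2*I*√14)
√(M(173) + m) = √(2*I*√14 + 2268) = √(2268 + 2*I*√14)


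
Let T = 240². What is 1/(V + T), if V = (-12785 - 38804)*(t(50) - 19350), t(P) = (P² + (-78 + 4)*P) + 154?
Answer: 1/1052266844 ≈ 9.5033e-10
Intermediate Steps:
t(P) = 154 + P² - 74*P (t(P) = (P² - 74*P) + 154 = 154 + P² - 74*P)
T = 57600
V = 1052209244 (V = (-12785 - 38804)*((154 + 50² - 74*50) - 19350) = -51589*((154 + 2500 - 3700) - 19350) = -51589*(-1046 - 19350) = -51589*(-20396) = 1052209244)
1/(V + T) = 1/(1052209244 + 57600) = 1/1052266844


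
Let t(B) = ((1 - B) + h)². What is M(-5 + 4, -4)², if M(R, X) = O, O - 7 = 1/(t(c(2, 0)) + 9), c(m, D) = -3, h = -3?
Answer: 5041/100 ≈ 50.410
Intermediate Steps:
t(B) = (-2 - B)² (t(B) = ((1 - B) - 3)² = (-2 - B)²)
O = 71/10 (O = 7 + 1/((2 - 3)² + 9) = 7 + 1/((-1)² + 9) = 7 + 1/(1 + 9) = 7 + 1/10 = 7 + ⅒ = 71/10 ≈ 7.1000)
M(R, X) = 71/10
M(-5 + 4, -4)² = (71/10)² = 5041/100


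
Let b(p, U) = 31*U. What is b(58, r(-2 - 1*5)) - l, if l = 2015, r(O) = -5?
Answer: -2170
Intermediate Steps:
b(58, r(-2 - 1*5)) - l = 31*(-5) - 1*2015 = -155 - 2015 = -2170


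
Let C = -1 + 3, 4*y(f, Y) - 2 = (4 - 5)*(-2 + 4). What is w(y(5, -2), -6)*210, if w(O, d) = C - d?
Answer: 1680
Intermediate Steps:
y(f, Y) = 0 (y(f, Y) = 1/2 + ((4 - 5)*(-2 + 4))/4 = 1/2 + (-1*2)/4 = 1/2 + (1/4)*(-2) = 1/2 - 1/2 = 0)
C = 2
w(O, d) = 2 - d
w(y(5, -2), -6)*210 = (2 - 1*(-6))*210 = (2 + 6)*210 = 8*210 = 1680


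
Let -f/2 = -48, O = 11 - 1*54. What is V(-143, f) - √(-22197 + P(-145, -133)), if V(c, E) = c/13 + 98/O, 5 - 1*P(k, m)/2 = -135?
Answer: -571/43 - I*√21917 ≈ -13.279 - 148.04*I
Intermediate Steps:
P(k, m) = 280 (P(k, m) = 10 - 2*(-135) = 10 + 270 = 280)
O = -43 (O = 11 - 54 = -43)
f = 96 (f = -2*(-48) = 96)
V(c, E) = -98/43 + c/13 (V(c, E) = c/13 + 98/(-43) = c*(1/13) + 98*(-1/43) = c/13 - 98/43 = -98/43 + c/13)
V(-143, f) - √(-22197 + P(-145, -133)) = (-98/43 + (1/13)*(-143)) - √(-22197 + 280) = (-98/43 - 11) - √(-21917) = -571/43 - I*√21917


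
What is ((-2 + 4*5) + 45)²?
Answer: 3969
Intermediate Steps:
((-2 + 4*5) + 45)² = ((-2 + 20) + 45)² = (18 + 45)² = 63² = 3969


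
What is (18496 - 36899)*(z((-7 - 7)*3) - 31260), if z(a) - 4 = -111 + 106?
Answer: 575296183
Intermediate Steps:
z(a) = -1 (z(a) = 4 + (-111 + 106) = 4 - 5 = -1)
(18496 - 36899)*(z((-7 - 7)*3) - 31260) = (18496 - 36899)*(-1 - 31260) = -18403*(-31261) = 575296183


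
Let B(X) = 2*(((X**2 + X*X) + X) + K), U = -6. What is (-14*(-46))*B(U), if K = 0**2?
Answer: 85008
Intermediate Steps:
K = 0
B(X) = 2*X + 4*X**2 (B(X) = 2*(((X**2 + X*X) + X) + 0) = 2*(((X**2 + X**2) + X) + 0) = 2*((2*X**2 + X) + 0) = 2*((X + 2*X**2) + 0) = 2*(X + 2*X**2) = 2*X + 4*X**2)
(-14*(-46))*B(U) = (-14*(-46))*(2*(-6)*(1 + 2*(-6))) = 644*(2*(-6)*(1 - 12)) = 644*(2*(-6)*(-11)) = 644*132 = 85008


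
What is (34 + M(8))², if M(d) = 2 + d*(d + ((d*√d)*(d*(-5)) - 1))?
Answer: 52437264 - 942080*√2 ≈ 5.1105e+7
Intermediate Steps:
M(d) = 2 + d*(-1 + d - 5*d^(5/2)) (M(d) = 2 + d*(d + (d^(3/2)*(-5*d) - 1)) = 2 + d*(d + (-5*d^(5/2) - 1)) = 2 + d*(d + (-1 - 5*d^(5/2))) = 2 + d*(-1 + d - 5*d^(5/2)))
(34 + M(8))² = (34 + (2 + 8² - 1*8 - 5120*√2))² = (34 + (2 + 64 - 8 - 5120*√2))² = (34 + (58 - 5120*√2))² = (92 - 5120*√2)²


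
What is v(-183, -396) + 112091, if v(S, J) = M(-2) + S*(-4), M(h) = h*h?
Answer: 112827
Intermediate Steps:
M(h) = h**2
v(S, J) = 4 - 4*S (v(S, J) = (-2)**2 + S*(-4) = 4 - 4*S)
v(-183, -396) + 112091 = (4 - 4*(-183)) + 112091 = (4 + 732) + 112091 = 736 + 112091 = 112827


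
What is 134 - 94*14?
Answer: -1182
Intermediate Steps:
134 - 94*14 = 134 - 1316 = -1182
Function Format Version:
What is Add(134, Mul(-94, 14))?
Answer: -1182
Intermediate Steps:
Add(134, Mul(-94, 14)) = Add(134, -1316) = -1182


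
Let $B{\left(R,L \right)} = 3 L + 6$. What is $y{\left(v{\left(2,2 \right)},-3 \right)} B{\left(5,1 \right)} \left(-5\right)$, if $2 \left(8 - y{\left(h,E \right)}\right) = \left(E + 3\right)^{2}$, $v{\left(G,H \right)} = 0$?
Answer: $-360$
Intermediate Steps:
$y{\left(h,E \right)} = 8 - \frac{\left(3 + E\right)^{2}}{2}$ ($y{\left(h,E \right)} = 8 - \frac{\left(E + 3\right)^{2}}{2} = 8 - \frac{\left(3 + E\right)^{2}}{2}$)
$B{\left(R,L \right)} = 6 + 3 L$
$y{\left(v{\left(2,2 \right)},-3 \right)} B{\left(5,1 \right)} \left(-5\right) = \left(8 - \frac{\left(3 - 3\right)^{2}}{2}\right) \left(6 + 3 \cdot 1\right) \left(-5\right) = \left(8 - \frac{0^{2}}{2}\right) \left(6 + 3\right) \left(-5\right) = \left(8 - 0\right) 9 \left(-5\right) = \left(8 + 0\right) 9 \left(-5\right) = 8 \cdot 9 \left(-5\right) = 72 \left(-5\right) = -360$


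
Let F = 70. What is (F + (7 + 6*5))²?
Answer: 11449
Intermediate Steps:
(F + (7 + 6*5))² = (70 + (7 + 6*5))² = (70 + (7 + 30))² = (70 + 37)² = 107² = 11449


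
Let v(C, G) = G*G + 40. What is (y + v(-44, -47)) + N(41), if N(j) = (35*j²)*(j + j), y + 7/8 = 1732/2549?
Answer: 98426449861/20392 ≈ 4.8267e+6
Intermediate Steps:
v(C, G) = 40 + G² (v(C, G) = G² + 40 = 40 + G²)
y = -3987/20392 (y = -7/8 + 1732/2549 = -3987/20392 ≈ -0.19552)
N(j) = 70*j³ (N(j) = (35*j²)*(2*j) = 70*j³)
(y + v(-44, -47)) + N(41) = (-3987/20392 + (40 + (-47)²)) + 70*41³ = (-3987/20392 + (40 + 2209)) + 70*68921 = (-3987/20392 + 2249) + 4824470 = 45857621/20392 + 4824470 = 98426449861/20392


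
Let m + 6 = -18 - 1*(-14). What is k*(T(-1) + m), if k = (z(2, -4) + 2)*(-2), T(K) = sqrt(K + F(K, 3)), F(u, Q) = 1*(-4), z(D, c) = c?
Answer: -40 + 4*I*sqrt(5) ≈ -40.0 + 8.9443*I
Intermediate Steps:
F(u, Q) = -4
T(K) = sqrt(-4 + K) (T(K) = sqrt(K - 4) = sqrt(-4 + K))
k = 4 (k = (-4 + 2)*(-2) = -2*(-2) = 4)
m = -10 (m = -6 + (-18 - 1*(-14)) = -6 + (-18 + 14) = -6 - 4 = -10)
k*(T(-1) + m) = 4*(sqrt(-4 - 1) - 10) = 4*(sqrt(-5) - 10) = 4*(I*sqrt(5) - 10) = 4*(-10 + I*sqrt(5)) = -40 + 4*I*sqrt(5)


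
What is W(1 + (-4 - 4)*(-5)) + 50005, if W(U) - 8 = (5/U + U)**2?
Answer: 86914449/1681 ≈ 51704.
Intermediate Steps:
W(U) = 8 + (U + 5/U)**2 (W(U) = 8 + (5/U + U)**2 = 8 + (U + 5/U)**2)
W(1 + (-4 - 4)*(-5)) + 50005 = (18 + (1 + (-4 - 4)*(-5))**2 + 25/(1 + (-4 - 4)*(-5))**2) + 50005 = (18 + (1 - 8*(-5))**2 + 25/(1 - 8*(-5))**2) + 50005 = (18 + (1 + 40)**2 + 25/(1 + 40)**2) + 50005 = (18 + 41**2 + 25/41**2) + 50005 = (18 + 1681 + 25*(1/1681)) + 50005 = (18 + 1681 + 25/1681) + 50005 = 2856044/1681 + 50005 = 86914449/1681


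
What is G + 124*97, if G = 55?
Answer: 12083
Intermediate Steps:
G + 124*97 = 55 + 124*97 = 55 + 12028 = 12083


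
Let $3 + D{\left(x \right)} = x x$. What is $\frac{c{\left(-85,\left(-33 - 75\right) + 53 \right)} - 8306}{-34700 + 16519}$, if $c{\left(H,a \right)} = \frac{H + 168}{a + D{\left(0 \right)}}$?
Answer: $\frac{481831}{1054498} \approx 0.45693$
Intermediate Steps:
$D{\left(x \right)} = -3 + x^{2}$ ($D{\left(x \right)} = -3 + x x = -3 + x^{2}$)
$c{\left(H,a \right)} = \frac{168 + H}{-3 + a}$ ($c{\left(H,a \right)} = \frac{H + 168}{a - \left(3 - 0^{2}\right)} = \frac{168 + H}{a + \left(-3 + 0\right)} = \frac{168 + H}{a - 3} = \frac{168 + H}{-3 + a}$)
$\frac{c{\left(-85,\left(-33 - 75\right) + 53 \right)} - 8306}{-34700 + 16519} = \frac{\frac{168 - 85}{-3 + \left(\left(-33 - 75\right) + 53\right)} - 8306}{-34700 + 16519} = \frac{\frac{1}{-3 + \left(-108 + 53\right)} 83 - 8306}{-18181} = \left(\frac{1}{-3 - 55} \cdot 83 - 8306\right) \left(- \frac{1}{18181}\right) = \left(\frac{1}{-58} \cdot 83 - 8306\right) \left(- \frac{1}{18181}\right) = \left(\left(- \frac{1}{58}\right) 83 - 8306\right) \left(- \frac{1}{18181}\right) = \left(- \frac{83}{58} - 8306\right) \left(- \frac{1}{18181}\right) = \left(- \frac{481831}{58}\right) \left(- \frac{1}{18181}\right) = \frac{481831}{1054498}$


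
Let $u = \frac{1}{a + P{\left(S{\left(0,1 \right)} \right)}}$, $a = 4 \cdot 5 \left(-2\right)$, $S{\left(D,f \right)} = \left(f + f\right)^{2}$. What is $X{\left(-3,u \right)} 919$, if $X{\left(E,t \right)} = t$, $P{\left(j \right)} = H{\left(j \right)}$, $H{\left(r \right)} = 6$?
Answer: $- \frac{919}{34} \approx -27.029$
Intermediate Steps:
$S{\left(D,f \right)} = 4 f^{2}$ ($S{\left(D,f \right)} = \left(2 f\right)^{2} = 4 f^{2}$)
$a = -40$ ($a = 20 \left(-2\right) = -40$)
$P{\left(j \right)} = 6$
$u = - \frac{1}{34}$ ($u = \frac{1}{-40 + 6} = \frac{1}{-34} = - \frac{1}{34} \approx -0.029412$)
$X{\left(-3,u \right)} 919 = \left(- \frac{1}{34}\right) 919 = - \frac{919}{34}$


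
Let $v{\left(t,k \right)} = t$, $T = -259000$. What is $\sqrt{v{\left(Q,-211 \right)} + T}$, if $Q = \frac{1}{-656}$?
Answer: $\frac{i \sqrt{6966064041}}{164} \approx 508.92 i$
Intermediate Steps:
$Q = - \frac{1}{656} \approx -0.0015244$
$\sqrt{v{\left(Q,-211 \right)} + T} = \sqrt{- \frac{1}{656} - 259000} = \sqrt{- \frac{169904001}{656}} = \frac{i \sqrt{6966064041}}{164}$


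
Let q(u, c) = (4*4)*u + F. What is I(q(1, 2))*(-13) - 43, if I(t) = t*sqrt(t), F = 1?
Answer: -43 - 221*sqrt(17) ≈ -954.21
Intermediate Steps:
q(u, c) = 1 + 16*u (q(u, c) = (4*4)*u + 1 = 16*u + 1 = 1 + 16*u)
I(t) = t**(3/2)
I(q(1, 2))*(-13) - 43 = (1 + 16*1)**(3/2)*(-13) - 43 = (1 + 16)**(3/2)*(-13) - 43 = 17**(3/2)*(-13) - 43 = (17*sqrt(17))*(-13) - 43 = -221*sqrt(17) - 43 = -43 - 221*sqrt(17)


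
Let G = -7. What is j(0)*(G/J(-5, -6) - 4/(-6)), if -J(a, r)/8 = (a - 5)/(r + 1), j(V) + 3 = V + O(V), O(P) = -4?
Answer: -371/48 ≈ -7.7292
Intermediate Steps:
j(V) = -7 + V (j(V) = -3 + (V - 4) = -3 + (-4 + V) = -7 + V)
J(a, r) = -8*(-5 + a)/(1 + r) (J(a, r) = -8*(a - 5)/(r + 1) = -8*(-5 + a)/(1 + r))
j(0)*(G/J(-5, -6) - 4/(-6)) = (-7 + 0)*(-7*(1 - 6)/(8*(5 - 1*(-5))) - 4/(-6)) = -7*(-7*(-5/(8*(5 + 5))) - 4*(-⅙)) = -7*(-7/(8*(-⅕)*10) + ⅔) = -7*(-7/(-16) + ⅔) = -7*(-7*(-1/16) + ⅔) = -7*(7/16 + ⅔) = -7*53/48 = -371/48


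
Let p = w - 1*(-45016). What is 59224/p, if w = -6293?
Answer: 59224/38723 ≈ 1.5294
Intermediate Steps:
p = 38723 (p = -6293 - 1*(-45016) = -6293 + 45016 = 38723)
59224/p = 59224/38723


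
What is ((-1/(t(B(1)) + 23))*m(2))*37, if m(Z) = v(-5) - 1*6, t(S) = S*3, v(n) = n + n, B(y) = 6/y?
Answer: 592/41 ≈ 14.439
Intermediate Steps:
v(n) = 2*n
t(S) = 3*S
m(Z) = -16 (m(Z) = 2*(-5) - 1*6 = -10 - 6 = -16)
((-1/(t(B(1)) + 23))*m(2))*37 = (-1/(3*(6/1) + 23)*(-16))*37 = (-1/(3*(6*1) + 23)*(-16))*37 = (-1/(3*6 + 23)*(-16))*37 = (-1/(18 + 23)*(-16))*37 = (-1/41*(-16))*37 = (-1*1/41*(-16))*37 = -1/41*(-16)*37 = (16/41)*37 = 592/41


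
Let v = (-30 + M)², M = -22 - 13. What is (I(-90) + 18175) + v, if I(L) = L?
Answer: 22310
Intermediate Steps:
M = -35
v = 4225 (v = (-30 - 35)² = (-65)² = 4225)
(I(-90) + 18175) + v = (-90 + 18175) + 4225 = 18085 + 4225 = 22310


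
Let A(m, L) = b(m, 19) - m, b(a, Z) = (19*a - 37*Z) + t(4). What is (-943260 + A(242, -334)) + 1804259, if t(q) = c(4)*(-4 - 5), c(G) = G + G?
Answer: 864580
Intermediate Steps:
c(G) = 2*G
t(q) = -72 (t(q) = (2*4)*(-4 - 5) = 8*(-9) = -72)
b(a, Z) = -72 - 37*Z + 19*a (b(a, Z) = (19*a - 37*Z) - 72 = (-37*Z + 19*a) - 72 = -72 - 37*Z + 19*a)
A(m, L) = -775 + 18*m (A(m, L) = (-72 - 37*19 + 19*m) - m = (-72 - 703 + 19*m) - m = (-775 + 19*m) - m = -775 + 18*m)
(-943260 + A(242, -334)) + 1804259 = (-943260 + (-775 + 18*242)) + 1804259 = (-943260 + (-775 + 4356)) + 1804259 = (-943260 + 3581) + 1804259 = -939679 + 1804259 = 864580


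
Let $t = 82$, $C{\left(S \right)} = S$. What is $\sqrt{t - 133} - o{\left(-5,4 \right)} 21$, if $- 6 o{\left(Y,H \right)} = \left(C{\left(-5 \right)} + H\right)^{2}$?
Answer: $\frac{7}{2} + i \sqrt{51} \approx 3.5 + 7.1414 i$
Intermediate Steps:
$o{\left(Y,H \right)} = - \frac{\left(-5 + H\right)^{2}}{6}$
$\sqrt{t - 133} - o{\left(-5,4 \right)} 21 = \sqrt{82 - 133} - - \frac{\left(-5 + 4\right)^{2}}{6} \cdot 21 = \sqrt{-51} - - \frac{\left(-1\right)^{2}}{6} \cdot 21 = i \sqrt{51} - \left(- \frac{1}{6}\right) 1 \cdot 21 = i \sqrt{51} - \left(- \frac{1}{6}\right) 21 = i \sqrt{51} - - \frac{7}{2} = i \sqrt{51} + \frac{7}{2} = \frac{7}{2} + i \sqrt{51}$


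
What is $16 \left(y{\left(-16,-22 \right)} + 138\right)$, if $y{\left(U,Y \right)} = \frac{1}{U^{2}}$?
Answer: $\frac{35329}{16} \approx 2208.1$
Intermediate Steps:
$y{\left(U,Y \right)} = \frac{1}{U^{2}}$
$16 \left(y{\left(-16,-22 \right)} + 138\right) = 16 \left(\frac{1}{256} + 138\right) = 16 \cdot \frac{35329}{256} = \frac{35329}{16}$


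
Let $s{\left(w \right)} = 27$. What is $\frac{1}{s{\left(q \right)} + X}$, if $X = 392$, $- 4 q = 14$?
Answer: $\frac{1}{419} \approx 0.0023866$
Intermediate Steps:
$q = - \frac{7}{2}$ ($q = \left(- \frac{1}{4}\right) 14 = - \frac{7}{2} \approx -3.5$)
$\frac{1}{s{\left(q \right)} + X} = \frac{1}{27 + 392} = \frac{1}{419}$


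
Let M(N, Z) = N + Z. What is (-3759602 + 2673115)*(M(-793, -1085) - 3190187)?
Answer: 3468137125655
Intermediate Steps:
(-3759602 + 2673115)*(M(-793, -1085) - 3190187) = (-3759602 + 2673115)*((-793 - 1085) - 3190187) = -1086487*(-1878 - 3190187) = -1086487*(-3192065) = 3468137125655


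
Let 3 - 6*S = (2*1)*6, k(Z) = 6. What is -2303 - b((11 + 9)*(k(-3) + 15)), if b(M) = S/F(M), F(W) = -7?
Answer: -32245/14 ≈ -2303.2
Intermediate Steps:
S = -3/2 (S = 1/2 - 2*1*6/6 = 1/2 - 6/3 = 1/2 - 1/6*12 = 1/2 - 2 = -3/2 ≈ -1.5000)
b(M) = 3/14 (b(M) = -3/2/(-7) = -3/2*(-1/7) = 3/14)
-2303 - b((11 + 9)*(k(-3) + 15)) = -2303 - 1*3/14 = -2303 - 3/14 = -32245/14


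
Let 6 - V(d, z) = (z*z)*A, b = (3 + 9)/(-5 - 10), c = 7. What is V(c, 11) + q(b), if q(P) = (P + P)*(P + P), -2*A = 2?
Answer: 3239/25 ≈ 129.56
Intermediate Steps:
A = -1 (A = -1/2*2 = -1)
b = -4/5 (b = 12/(-15) = 12*(-1/15) = -4/5 ≈ -0.80000)
V(d, z) = 6 + z**2 (V(d, z) = 6 - z*z*(-1) = 6 - z**2*(-1) = 6 - (-1)*z**2 = 6 + z**2)
q(P) = 4*P**2 (q(P) = (2*P)*(2*P) = 4*P**2)
V(c, 11) + q(b) = (6 + 11**2) + 4*(-4/5)**2 = (6 + 121) + 4*(16/25) = 127 + 64/25 = 3239/25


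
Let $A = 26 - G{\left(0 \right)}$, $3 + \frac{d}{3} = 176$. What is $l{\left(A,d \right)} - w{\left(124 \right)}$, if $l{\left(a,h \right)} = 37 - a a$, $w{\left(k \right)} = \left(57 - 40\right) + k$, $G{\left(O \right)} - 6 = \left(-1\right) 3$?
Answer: $-633$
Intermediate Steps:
$G{\left(O \right)} = 3$ ($G{\left(O \right)} = 6 - 3 = 3$)
$d = 519$ ($d = -9 + 3 \cdot 176 = -9 + 528 = 519$)
$w{\left(k \right)} = 17 + k$
$A = 23$ ($A = 26 - 3 = 23$)
$l{\left(a,h \right)} = 37 - a^{2}$
$l{\left(A,d \right)} - w{\left(124 \right)} = \left(37 - 23^{2}\right) - \left(17 + 124\right) = \left(37 - 529\right) - 141 = -492 - 141 = -633$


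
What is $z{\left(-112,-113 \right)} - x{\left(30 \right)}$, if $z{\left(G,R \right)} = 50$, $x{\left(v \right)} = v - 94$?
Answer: $114$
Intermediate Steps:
$x{\left(v \right)} = -94 + v$
$z{\left(-112,-113 \right)} - x{\left(30 \right)} = 50 - \left(-94 + 30\right) = 50 - -64 = 50 + 64 = 114$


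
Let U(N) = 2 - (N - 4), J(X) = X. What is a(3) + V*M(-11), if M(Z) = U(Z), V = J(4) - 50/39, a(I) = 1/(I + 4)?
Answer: 12653/273 ≈ 46.348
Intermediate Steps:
U(N) = 6 - N (U(N) = 2 - (-4 + N) = 2 + (4 - N) = 6 - N)
a(I) = 1/(4 + I)
V = 106/39 (V = 4 - 50/39 = 106/39 ≈ 2.7179)
M(Z) = 6 - Z
a(3) + V*M(-11) = 1/(4 + 3) + 106*(6 - 1*(-11))/39 = 1/7 + 106*(6 + 11)/39 = 1/7 + (106/39)*17 = 1/7 + 1802/39 = 12653/273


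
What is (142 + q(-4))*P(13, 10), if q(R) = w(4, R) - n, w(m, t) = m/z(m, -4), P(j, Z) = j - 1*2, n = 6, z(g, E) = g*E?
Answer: 5973/4 ≈ 1493.3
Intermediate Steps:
z(g, E) = E*g
P(j, Z) = -2 + j (P(j, Z) = j - 2 = -2 + j)
w(m, t) = -¼ (w(m, t) = m/((-4*m)) = m*(-1/(4*m)) = -¼)
q(R) = -25/4 (q(R) = -¼ - 1*6 = -¼ - 6 = -25/4)
(142 + q(-4))*P(13, 10) = (142 - 25/4)*(-2 + 13) = (543/4)*11 = 5973/4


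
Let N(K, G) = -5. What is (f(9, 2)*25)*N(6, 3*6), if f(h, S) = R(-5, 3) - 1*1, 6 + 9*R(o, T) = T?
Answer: 500/3 ≈ 166.67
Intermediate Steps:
R(o, T) = -⅔ + T/9
f(h, S) = -4/3 (f(h, S) = (-⅔ + (⅑)*3) - 1*1 = (-⅔ + ⅓) - 1 = -⅓ - 1 = -4/3)
(f(9, 2)*25)*N(6, 3*6) = -4/3*25*(-5) = -100/3*(-5) = 500/3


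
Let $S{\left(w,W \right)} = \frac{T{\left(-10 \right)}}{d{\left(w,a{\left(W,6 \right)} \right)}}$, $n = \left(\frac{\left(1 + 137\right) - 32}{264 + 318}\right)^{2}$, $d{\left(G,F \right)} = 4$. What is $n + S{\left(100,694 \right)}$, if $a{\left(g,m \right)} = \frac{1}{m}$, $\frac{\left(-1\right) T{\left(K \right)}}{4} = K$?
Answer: $\frac{849619}{84681} \approx 10.033$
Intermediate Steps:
$T{\left(K \right)} = - 4 K$
$n = \frac{2809}{84681}$ ($n = \left(\frac{138 - 32}{582}\right)^{2} = \left(106 \cdot \frac{1}{582}\right)^{2} = \left(\frac{53}{291}\right)^{2} = \frac{2809}{84681} \approx 0.033172$)
$S{\left(w,W \right)} = 10$ ($S{\left(w,W \right)} = \frac{\left(-4\right) \left(-10\right)}{4} = 40 \cdot \frac{1}{4} = 10$)
$n + S{\left(100,694 \right)} = \frac{2809}{84681} + 10 = \frac{849619}{84681}$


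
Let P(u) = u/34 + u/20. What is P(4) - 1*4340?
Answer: -368873/85 ≈ -4339.7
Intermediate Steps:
P(u) = 27*u/340 (P(u) = u*(1/34) + u*(1/20) = u/34 + u/20 = 27*u/340)
P(4) - 1*4340 = (27/340)*4 - 1*4340 = 27/85 - 4340 = -368873/85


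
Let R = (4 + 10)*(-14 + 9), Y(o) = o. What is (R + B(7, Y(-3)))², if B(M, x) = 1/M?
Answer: 239121/49 ≈ 4880.0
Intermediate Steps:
B(M, x) = 1/M
R = -70 (R = 14*(-5) = -70)
(R + B(7, Y(-3)))² = (-70 + 1/7)² = (-70 + ⅐)² = (-489/7)² = 239121/49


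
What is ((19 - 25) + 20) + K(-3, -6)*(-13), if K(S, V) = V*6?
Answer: 482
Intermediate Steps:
K(S, V) = 6*V
((19 - 25) + 20) + K(-3, -6)*(-13) = ((19 - 25) + 20) + (6*(-6))*(-13) = (-6 + 20) - 36*(-13) = 14 + 468 = 482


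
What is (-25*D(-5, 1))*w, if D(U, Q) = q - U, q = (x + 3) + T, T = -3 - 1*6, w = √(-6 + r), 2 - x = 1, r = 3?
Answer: 0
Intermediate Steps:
x = 1 (x = 2 - 1*1 = 2 - 1 = 1)
w = I*√3 (w = √(-6 + 3) = √(-3) = I*√3 ≈ 1.732*I)
T = -9 (T = -3 - 6 = -9)
q = -5 (q = (1 + 3) - 9 = 4 - 9 = -5)
D(U, Q) = -5 - U
(-25*D(-5, 1))*w = (-25*(-5 - 1*(-5)))*(I*√3) = (-25*(-5 + 5))*(I*√3) = (-25*0)*(I*√3) = 0*(I*√3) = 0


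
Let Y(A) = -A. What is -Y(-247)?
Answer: -247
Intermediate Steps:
-Y(-247) = -(-1)*(-247) = -1*247 = -247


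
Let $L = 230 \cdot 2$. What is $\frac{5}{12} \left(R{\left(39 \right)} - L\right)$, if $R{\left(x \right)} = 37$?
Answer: $- \frac{705}{4} \approx -176.25$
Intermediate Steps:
$L = 460$
$\frac{5}{12} \left(R{\left(39 \right)} - L\right) = \frac{5}{12} \left(37 - 460\right) = 5 \cdot \frac{1}{12} \left(37 - 460\right) = \frac{5}{12} \left(-423\right) = - \frac{705}{4}$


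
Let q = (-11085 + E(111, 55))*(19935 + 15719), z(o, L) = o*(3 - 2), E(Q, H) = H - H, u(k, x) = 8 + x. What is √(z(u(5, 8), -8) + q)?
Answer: I*√395224574 ≈ 19880.0*I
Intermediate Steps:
E(Q, H) = 0
z(o, L) = o (z(o, L) = o*1 = o)
q = -395224590 (q = (-11085 + 0)*(19935 + 15719) = -11085*35654 = -395224590)
√(z(u(5, 8), -8) + q) = √((8 + 8) - 395224590) = √(16 - 395224590) = √(-395224574) = I*√395224574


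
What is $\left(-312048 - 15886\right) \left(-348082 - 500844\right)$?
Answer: $278391698884$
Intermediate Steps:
$\left(-312048 - 15886\right) \left(-348082 - 500844\right) = \left(-327934\right) \left(-848926\right) = 278391698884$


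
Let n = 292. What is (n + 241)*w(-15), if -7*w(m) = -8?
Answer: 4264/7 ≈ 609.14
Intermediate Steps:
w(m) = 8/7 (w(m) = -⅐*(-8) = 8/7)
(n + 241)*w(-15) = (292 + 241)*(8/7) = 533*(8/7) = 4264/7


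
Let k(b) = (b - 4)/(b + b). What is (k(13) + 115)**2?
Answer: 8994001/676 ≈ 13305.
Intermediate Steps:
k(b) = (-4 + b)/(2*b) (k(b) = (-4 + b)/((2*b)) = (1/(2*b))*(-4 + b) = (-4 + b)/(2*b))
(k(13) + 115)**2 = ((1/2)*(-4 + 13)/13 + 115)**2 = ((1/2)*(1/13)*9 + 115)**2 = (9/26 + 115)**2 = (2999/26)**2 = 8994001/676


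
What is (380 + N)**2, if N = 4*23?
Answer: 222784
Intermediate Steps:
N = 92
(380 + N)**2 = (380 + 92)**2 = 472**2 = 222784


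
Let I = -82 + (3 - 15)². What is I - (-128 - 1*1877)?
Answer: 2067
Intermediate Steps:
I = 62 (I = -82 + (-12)² = -82 + 144 = 62)
I - (-128 - 1*1877) = 62 - (-128 - 1*1877) = 62 - (-128 - 1877) = 62 - 1*(-2005) = 62 + 2005 = 2067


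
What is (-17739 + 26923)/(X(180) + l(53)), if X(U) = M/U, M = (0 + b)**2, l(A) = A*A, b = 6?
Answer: 22960/7023 ≈ 3.2693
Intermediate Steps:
l(A) = A**2
M = 36 (M = (0 + 6)**2 = 6**2 = 36)
X(U) = 36/U
(-17739 + 26923)/(X(180) + l(53)) = (-17739 + 26923)/(36/180 + 53**2) = 9184/(36*(1/180) + 2809) = 9184/(1/5 + 2809) = 9184/(14046/5) = 9184*(5/14046) = 22960/7023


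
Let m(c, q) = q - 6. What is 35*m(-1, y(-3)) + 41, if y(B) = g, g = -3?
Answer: -274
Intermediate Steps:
y(B) = -3
m(c, q) = -6 + q
35*m(-1, y(-3)) + 41 = 35*(-6 - 3) + 41 = 35*(-9) + 41 = -315 + 41 = -274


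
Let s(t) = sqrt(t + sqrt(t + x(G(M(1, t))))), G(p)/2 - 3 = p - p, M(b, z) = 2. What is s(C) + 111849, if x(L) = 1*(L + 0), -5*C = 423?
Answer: 111849 + sqrt(-2115 + 5*I*sqrt(1965))/5 ≈ 1.1185e+5 + 9.2104*I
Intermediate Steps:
C = -423/5 (C = -1/5*423 = -423/5 ≈ -84.600)
G(p) = 6 (G(p) = 6 + 2*(p - p) = 6 + 2*0 = 6 + 0 = 6)
x(L) = L (x(L) = 1*L = L)
s(t) = sqrt(t + sqrt(6 + t)) (s(t) = sqrt(t + sqrt(t + 6)) = sqrt(t + sqrt(6 + t)))
s(C) + 111849 = sqrt(-423/5 + sqrt(6 - 423/5)) + 111849 = sqrt(-423/5 + sqrt(-393/5)) + 111849 = sqrt(-423/5 + I*sqrt(1965)/5) + 111849 = 111849 + sqrt(-423/5 + I*sqrt(1965)/5)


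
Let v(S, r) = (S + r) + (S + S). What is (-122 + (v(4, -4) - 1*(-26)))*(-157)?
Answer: 13816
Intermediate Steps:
v(S, r) = r + 3*S (v(S, r) = (S + r) + 2*S = r + 3*S)
(-122 + (v(4, -4) - 1*(-26)))*(-157) = (-122 + ((-4 + 3*4) - 1*(-26)))*(-157) = (-122 + ((-4 + 12) + 26))*(-157) = (-122 + (8 + 26))*(-157) = (-122 + 34)*(-157) = -88*(-157) = 13816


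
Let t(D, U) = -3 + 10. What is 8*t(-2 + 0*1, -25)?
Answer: 56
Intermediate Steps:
t(D, U) = 7
8*t(-2 + 0*1, -25) = 8*7 = 56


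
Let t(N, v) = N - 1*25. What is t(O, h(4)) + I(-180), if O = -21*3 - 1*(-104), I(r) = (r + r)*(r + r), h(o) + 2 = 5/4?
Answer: 129616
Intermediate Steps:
h(o) = -¾ (h(o) = -2 + 5/4 = -¾)
I(r) = 4*r² (I(r) = (2*r)*(2*r) = 4*r²)
O = 41 (O = -63 + 104 = 41)
t(N, v) = -25 + N (t(N, v) = N - 25 = -25 + N)
t(O, h(4)) + I(-180) = (-25 + 41) + 4*(-180)² = 16 + 4*32400 = 16 + 129600 = 129616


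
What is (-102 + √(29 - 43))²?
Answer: (102 - I*√14)² ≈ 10390.0 - 763.3*I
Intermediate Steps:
(-102 + √(29 - 43))² = (-102 + √(-14))² = (-102 + I*√14)²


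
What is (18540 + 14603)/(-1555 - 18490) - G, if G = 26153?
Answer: -524270028/20045 ≈ -26155.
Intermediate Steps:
(18540 + 14603)/(-1555 - 18490) - G = (18540 + 14603)/(-1555 - 18490) - 1*26153 = 33143/(-20045) - 26153 = 33143*(-1/20045) - 26153 = -33143/20045 - 26153 = -524270028/20045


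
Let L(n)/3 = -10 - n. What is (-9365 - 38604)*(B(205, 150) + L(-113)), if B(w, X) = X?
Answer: -22017771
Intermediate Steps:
L(n) = -30 - 3*n (L(n) = 3*(-10 - n) = -30 - 3*n)
(-9365 - 38604)*(B(205, 150) + L(-113)) = (-9365 - 38604)*(150 + (-30 - 3*(-113))) = -47969*(150 + (-30 + 339)) = -47969*(150 + 309) = -47969*459 = -22017771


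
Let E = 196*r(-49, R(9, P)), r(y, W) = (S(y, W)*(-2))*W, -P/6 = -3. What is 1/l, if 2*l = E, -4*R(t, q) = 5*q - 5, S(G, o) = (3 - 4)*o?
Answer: 4/354025 ≈ 1.1299e-5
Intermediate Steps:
P = 18 (P = -6*(-3) = 18)
S(G, o) = -o
R(t, q) = 5/4 - 5*q/4 (R(t, q) = -(5*q - 5)/4 = -(-5 + 5*q)/4 = 5/4 - 5*q/4)
r(y, W) = 2*W² (r(y, W) = (-W*(-2))*W = (2*W)*W = 2*W²)
E = 354025/2 (E = 196*(2*(5/4 - 5/4*18)²) = 196*(2*(5/4 - 45/2)²) = 196*(2*(-85/4)²) = 196*(2*(7225/16)) = 196*(7225/8) = 354025/2 ≈ 1.7701e+5)
l = 354025/4 (l = (½)*(354025/2) = 354025/4 ≈ 88506.)
1/l = 1/(354025/4) = 4/354025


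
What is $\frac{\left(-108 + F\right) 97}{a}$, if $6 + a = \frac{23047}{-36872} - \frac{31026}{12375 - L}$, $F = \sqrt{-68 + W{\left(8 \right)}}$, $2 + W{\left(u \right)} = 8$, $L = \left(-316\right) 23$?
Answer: $\frac{7587522667296}{5942363069} - \frac{70254839512 i \sqrt{62}}{5942363069} \approx 1276.9 - 93.092 i$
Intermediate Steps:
$L = -7268$
$W{\left(u \right)} = 6$ ($W{\left(u \right)} = -2 + 8 = 6$)
$F = i \sqrt{62}$ ($F = \sqrt{-68 + 6} = \sqrt{-62} = i \sqrt{62} \approx 7.874 i$)
$a = - \frac{5942363069}{724276696}$ ($a = -6 + \left(\frac{23047}{-36872} - \frac{31026}{12375 - -7268}\right) = -6 + \left(23047 \left(- \frac{1}{36872}\right) - \frac{31026}{12375 + 7268}\right) = -6 - \left(\frac{23047}{36872} + \frac{31026}{19643}\right) = -6 - \frac{1596702893}{724276696} = - \frac{5942363069}{724276696} \approx -8.2045$)
$\frac{\left(-108 + F\right) 97}{a} = \frac{\left(-108 + i \sqrt{62}\right) 97}{- \frac{5942363069}{724276696}} = \left(-10476 + 97 i \sqrt{62}\right) \left(- \frac{724276696}{5942363069}\right) = \frac{7587522667296}{5942363069} - \frac{70254839512 i \sqrt{62}}{5942363069}$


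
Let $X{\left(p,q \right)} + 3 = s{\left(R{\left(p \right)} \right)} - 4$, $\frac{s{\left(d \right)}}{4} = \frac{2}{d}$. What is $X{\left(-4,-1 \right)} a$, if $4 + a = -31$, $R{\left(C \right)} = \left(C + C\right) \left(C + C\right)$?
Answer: $\frac{1925}{8} \approx 240.63$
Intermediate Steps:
$R{\left(C \right)} = 4 C^{2}$ ($R{\left(C \right)} = 2 C 2 C = 4 C^{2}$)
$s{\left(d \right)} = \frac{8}{d}$ ($s{\left(d \right)} = 4 \frac{2}{d} = \frac{8}{d}$)
$X{\left(p,q \right)} = -7 + \frac{2}{p^{2}}$ ($X{\left(p,q \right)} = -3 + \left(\frac{8}{4 p^{2}} - 4\right) = -3 - \left(4 - 8 \frac{1}{4 p^{2}}\right) = -3 - \left(4 - \frac{2}{p^{2}}\right) = -7 + \frac{2}{p^{2}}$)
$a = -35$ ($a = -4 - 31 = -35$)
$X{\left(-4,-1 \right)} a = \left(-7 + \frac{2}{16}\right) \left(-35\right) = \left(-7 + 2 \cdot \frac{1}{16}\right) \left(-35\right) = \left(-7 + \frac{1}{8}\right) \left(-35\right) = \left(- \frac{55}{8}\right) \left(-35\right) = \frac{1925}{8}$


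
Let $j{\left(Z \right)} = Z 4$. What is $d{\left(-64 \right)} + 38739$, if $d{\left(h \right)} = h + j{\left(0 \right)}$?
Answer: $38675$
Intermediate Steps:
$j{\left(Z \right)} = 4 Z$
$d{\left(h \right)} = h$ ($d{\left(h \right)} = h + 4 \cdot 0 = h + 0 = h$)
$d{\left(-64 \right)} + 38739 = -64 + 38739 = 38675$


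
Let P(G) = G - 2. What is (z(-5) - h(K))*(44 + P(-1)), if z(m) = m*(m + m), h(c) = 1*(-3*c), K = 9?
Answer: 3157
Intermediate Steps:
h(c) = -3*c
z(m) = 2*m**2 (z(m) = m*(2*m) = 2*m**2)
P(G) = -2 + G
(z(-5) - h(K))*(44 + P(-1)) = (2*(-5)**2 - (-3)*9)*(44 + (-2 - 1)) = (2*25 - 1*(-27))*(44 - 3) = (50 + 27)*41 = 77*41 = 3157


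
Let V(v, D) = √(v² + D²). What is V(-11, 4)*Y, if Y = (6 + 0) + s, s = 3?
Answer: 9*√137 ≈ 105.34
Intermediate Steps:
V(v, D) = √(D² + v²)
Y = 9 (Y = (6 + 0) + 3 = 6 + 3 = 9)
V(-11, 4)*Y = √(4² + (-11)²)*9 = √(16 + 121)*9 = √137*9 = 9*√137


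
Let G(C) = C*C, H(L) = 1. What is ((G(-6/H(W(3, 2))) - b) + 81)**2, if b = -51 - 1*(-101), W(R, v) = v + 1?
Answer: 4489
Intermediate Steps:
W(R, v) = 1 + v
G(C) = C**2
b = 50 (b = -51 + 101 = 50)
((G(-6/H(W(3, 2))) - b) + 81)**2 = (((-6/1)**2 - 1*50) + 81)**2 = (((-6*1)**2 - 50) + 81)**2 = (((-6)**2 - 50) + 81)**2 = ((36 - 50) + 81)**2 = (-14 + 81)**2 = 67**2 = 4489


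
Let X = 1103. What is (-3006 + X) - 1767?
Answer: -3670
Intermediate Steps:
(-3006 + X) - 1767 = (-3006 + 1103) - 1767 = -1903 - 1767 = -3670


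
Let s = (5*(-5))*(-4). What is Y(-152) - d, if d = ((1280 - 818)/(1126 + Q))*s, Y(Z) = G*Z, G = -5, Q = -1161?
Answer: 2080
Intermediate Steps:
s = 100 (s = -25*(-4) = 100)
Y(Z) = -5*Z
d = -1320 (d = ((1280 - 818)/(1126 - 1161))*100 = (462/(-35))*100 = (462*(-1/35))*100 = -66/5*100 = -1320)
Y(-152) - d = -5*(-152) - 1*(-1320) = 760 + 1320 = 2080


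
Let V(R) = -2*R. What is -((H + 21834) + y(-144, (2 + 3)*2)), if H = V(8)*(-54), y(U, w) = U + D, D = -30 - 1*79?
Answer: -22445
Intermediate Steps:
D = -109 (D = -30 - 79 = -109)
y(U, w) = -109 + U (y(U, w) = U - 109 = -109 + U)
H = 864 (H = -2*8*(-54) = -16*(-54) = 864)
-((H + 21834) + y(-144, (2 + 3)*2)) = -((864 + 21834) + (-109 - 144)) = -(22698 - 253) = -1*22445 = -22445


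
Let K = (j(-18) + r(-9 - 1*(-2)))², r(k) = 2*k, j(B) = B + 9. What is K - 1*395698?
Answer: -395169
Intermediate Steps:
j(B) = 9 + B
K = 529 (K = ((9 - 18) + 2*(-9 - 1*(-2)))² = (-9 + 2*(-9 + 2))² = (-9 + 2*(-7))² = (-9 - 14)² = (-23)² = 529)
K - 1*395698 = 529 - 1*395698 = 529 - 395698 = -395169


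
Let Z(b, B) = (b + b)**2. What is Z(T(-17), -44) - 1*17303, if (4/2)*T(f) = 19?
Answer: -16942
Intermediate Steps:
T(f) = 19/2 (T(f) = (1/2)*19 = 19/2)
Z(b, B) = 4*b**2 (Z(b, B) = (2*b)**2 = 4*b**2)
Z(T(-17), -44) - 1*17303 = 4*(19/2)**2 - 1*17303 = 4*(361/4) - 17303 = 361 - 17303 = -16942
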